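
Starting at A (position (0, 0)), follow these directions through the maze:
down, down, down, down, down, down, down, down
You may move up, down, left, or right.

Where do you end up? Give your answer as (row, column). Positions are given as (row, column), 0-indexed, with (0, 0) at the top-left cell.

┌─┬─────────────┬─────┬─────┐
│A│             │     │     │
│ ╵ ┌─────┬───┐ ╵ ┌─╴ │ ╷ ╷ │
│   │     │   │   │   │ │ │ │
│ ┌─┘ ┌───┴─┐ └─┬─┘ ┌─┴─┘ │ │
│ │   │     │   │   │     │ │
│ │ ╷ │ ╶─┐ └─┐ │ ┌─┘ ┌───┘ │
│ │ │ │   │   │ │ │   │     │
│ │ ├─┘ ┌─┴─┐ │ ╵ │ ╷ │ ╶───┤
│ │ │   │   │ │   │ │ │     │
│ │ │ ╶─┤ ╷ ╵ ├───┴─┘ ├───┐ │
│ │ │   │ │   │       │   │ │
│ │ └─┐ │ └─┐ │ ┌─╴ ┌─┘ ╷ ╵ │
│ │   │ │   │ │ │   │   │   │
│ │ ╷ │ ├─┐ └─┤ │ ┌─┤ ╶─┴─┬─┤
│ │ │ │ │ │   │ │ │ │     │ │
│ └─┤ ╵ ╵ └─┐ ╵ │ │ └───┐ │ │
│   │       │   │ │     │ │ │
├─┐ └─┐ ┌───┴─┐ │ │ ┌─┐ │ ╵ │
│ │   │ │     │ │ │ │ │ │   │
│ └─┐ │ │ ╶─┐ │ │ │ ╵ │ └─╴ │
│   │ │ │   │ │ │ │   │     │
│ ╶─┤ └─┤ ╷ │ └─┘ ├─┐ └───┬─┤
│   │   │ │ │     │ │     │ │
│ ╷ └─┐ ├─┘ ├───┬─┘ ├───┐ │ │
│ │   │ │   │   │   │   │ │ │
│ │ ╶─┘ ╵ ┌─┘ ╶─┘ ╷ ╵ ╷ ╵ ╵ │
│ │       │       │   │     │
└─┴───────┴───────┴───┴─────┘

Following directions step by step:
Start: (0, 0)
  down: (0, 0) → (1, 0)
  down: (1, 0) → (2, 0)
  down: (2, 0) → (3, 0)
  down: (3, 0) → (4, 0)
  down: (4, 0) → (5, 0)
  down: (5, 0) → (6, 0)
  down: (6, 0) → (7, 0)
  down: (7, 0) → (8, 0)
Final position: (8, 0)

Path taken:

┌─┬─────────────┬─────┬─────┐
│A│             │     │     │
│ ╵ ┌─────┬───┐ ╵ ┌─╴ │ ╷ ╷ │
│↓  │     │   │   │   │ │ │ │
│ ┌─┘ ┌───┴─┐ └─┬─┘ ┌─┴─┘ │ │
│↓│   │     │   │   │     │ │
│ │ ╷ │ ╶─┐ └─┐ │ ┌─┘ ┌───┘ │
│↓│ │ │   │   │ │ │   │     │
│ │ ├─┘ ┌─┴─┐ │ ╵ │ ╷ │ ╶───┤
│↓│ │   │   │ │   │ │ │     │
│ │ │ ╶─┤ ╷ ╵ ├───┴─┘ ├───┐ │
│↓│ │   │ │   │       │   │ │
│ │ └─┐ │ └─┐ │ ┌─╴ ┌─┘ ╷ ╵ │
│↓│   │ │   │ │ │   │   │   │
│ │ ╷ │ ├─┐ └─┤ │ ┌─┤ ╶─┴─┬─┤
│↓│ │ │ │ │   │ │ │ │     │ │
│ └─┤ ╵ ╵ └─┐ ╵ │ │ └───┐ │ │
│B  │       │   │ │     │ │ │
├─┐ └─┐ ┌───┴─┐ │ │ ┌─┐ │ ╵ │
│ │   │ │     │ │ │ │ │ │   │
│ └─┐ │ │ ╶─┐ │ │ │ ╵ │ └─╴ │
│   │ │ │   │ │ │ │   │     │
│ ╶─┤ └─┤ ╷ │ └─┘ ├─┐ └───┬─┤
│   │   │ │ │     │ │     │ │
│ ╷ └─┐ ├─┘ ├───┬─┘ ├───┐ │ │
│ │   │ │   │   │   │   │ │ │
│ │ ╶─┘ ╵ ┌─┘ ╶─┘ ╷ ╵ ╷ ╵ ╵ │
│ │       │       │   │     │
└─┴───────┴───────┴───┴─────┘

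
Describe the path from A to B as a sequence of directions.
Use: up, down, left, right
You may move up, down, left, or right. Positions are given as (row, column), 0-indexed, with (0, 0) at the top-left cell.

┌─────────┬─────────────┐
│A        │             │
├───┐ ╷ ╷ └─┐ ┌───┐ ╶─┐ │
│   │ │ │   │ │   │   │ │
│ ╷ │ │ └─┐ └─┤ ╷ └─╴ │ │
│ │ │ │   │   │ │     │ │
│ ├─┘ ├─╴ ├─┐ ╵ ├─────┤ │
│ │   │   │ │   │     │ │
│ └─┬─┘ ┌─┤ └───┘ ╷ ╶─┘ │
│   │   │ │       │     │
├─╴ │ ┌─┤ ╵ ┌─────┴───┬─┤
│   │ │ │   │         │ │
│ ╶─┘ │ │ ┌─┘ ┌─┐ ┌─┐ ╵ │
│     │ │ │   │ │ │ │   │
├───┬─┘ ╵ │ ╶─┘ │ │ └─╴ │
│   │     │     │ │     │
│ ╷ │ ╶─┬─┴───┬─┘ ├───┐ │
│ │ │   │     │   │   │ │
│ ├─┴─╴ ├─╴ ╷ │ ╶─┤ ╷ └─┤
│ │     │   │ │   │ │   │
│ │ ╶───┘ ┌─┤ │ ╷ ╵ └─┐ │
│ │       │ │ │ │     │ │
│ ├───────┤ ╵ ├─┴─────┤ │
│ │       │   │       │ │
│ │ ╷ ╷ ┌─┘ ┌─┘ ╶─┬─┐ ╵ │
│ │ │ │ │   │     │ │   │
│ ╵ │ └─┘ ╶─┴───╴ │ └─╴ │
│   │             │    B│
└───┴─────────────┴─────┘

Finding the path and converting it to directions:
Path through cells: (0,0) → (0,1) → (0,2) → (0,3) → (0,4) → (1,4) → (1,5) → (2,5) → (2,6) → (3,6) → (3,7) → (2,7) → (1,7) → (1,8) → (2,8) → (2,9) → (2,10) → (1,10) → (1,9) → (0,9) → (0,10) → (0,11) → (1,11) → (2,11) → (3,11) → (4,11) → (4,10) → (4,9) → (3,9) → (3,8) → (4,8) → (4,7) → (4,6) → (4,5) → (5,5) → (5,4) → (6,4) → (7,4) → (7,3) → (7,2) → (8,2) → (8,3) → (9,3) → (9,2) → (9,1) → (10,1) → (10,2) → (10,3) → (10,4) → (9,4) → (9,5) → (8,5) → (8,6) → (9,6) → (10,6) → (11,6) → (11,5) → (12,5) → (12,4) → (13,4) → (13,5) → (13,6) → (13,7) → (13,8) → (12,8) → (12,7) → (11,7) → (11,8) → (11,9) → (11,10) → (12,10) → (12,11) → (13,11)
Directions: right, right, right, right, down, right, down, right, down, right, up, up, right, down, right, right, up, left, up, right, right, down, down, down, down, left, left, up, left, down, left, left, left, down, left, down, down, left, left, down, right, down, left, left, down, right, right, right, up, right, up, right, down, down, down, left, down, left, down, right, right, right, right, up, left, up, right, right, right, down, right, down

Solution:

┌─────────┬─────────────┐
│A → → → ↓│        ↱ → ↓│
├───┐ ╷ ╷ └─┐ ┌───┐ ╶─┐ │
│   │ │ │↳ ↓│ │↱ ↓│↑ ↰│↓│
│ ╷ │ │ └─┐ └─┤ ╷ └─╴ │ │
│ │ │ │   │↳ ↓│↑│↳ → ↑│↓│
│ ├─┘ ├─╴ ├─┐ ╵ ├─────┤ │
│ │   │   │ │↳ ↑│↓ ↰  │↓│
│ └─┬─┘ ┌─┤ └───┘ ╷ ╶─┘ │
│   │   │ │↓ ← ← ↲│↑ ← ↲│
├─╴ │ ┌─┤ ╵ ┌─────┴───┬─┤
│   │ │ │↓ ↲│         │ │
│ ╶─┘ │ │ ┌─┘ ┌─┐ ┌─┐ ╵ │
│     │ │↓│   │ │ │ │   │
├───┬─┘ ╵ │ ╶─┘ │ │ └─╴ │
│   │↓ ← ↲│     │ │     │
│ ╷ │ ╶─┬─┴───┬─┘ ├───┐ │
│ │ │↳ ↓│  ↱ ↓│   │   │ │
│ ├─┴─╴ ├─╴ ╷ │ ╶─┤ ╷ └─┤
│ │↓ ← ↲│↱ ↑│↓│   │ │   │
│ │ ╶───┘ ┌─┤ │ ╷ ╵ └─┐ │
│ │↳ → → ↑│ │↓│ │     │ │
│ ├───────┤ ╵ ├─┴─────┤ │
│ │       │↓ ↲│↱ → → ↓│ │
│ │ ╷ ╷ ┌─┘ ┌─┘ ╶─┬─┐ ╵ │
│ │ │ │ │↓ ↲│  ↑ ↰│ │↳ ↓│
│ ╵ │ └─┘ ╶─┴───╴ │ └─╴ │
│   │    ↳ → → → ↑│    B│
└───┴─────────────┴─────┘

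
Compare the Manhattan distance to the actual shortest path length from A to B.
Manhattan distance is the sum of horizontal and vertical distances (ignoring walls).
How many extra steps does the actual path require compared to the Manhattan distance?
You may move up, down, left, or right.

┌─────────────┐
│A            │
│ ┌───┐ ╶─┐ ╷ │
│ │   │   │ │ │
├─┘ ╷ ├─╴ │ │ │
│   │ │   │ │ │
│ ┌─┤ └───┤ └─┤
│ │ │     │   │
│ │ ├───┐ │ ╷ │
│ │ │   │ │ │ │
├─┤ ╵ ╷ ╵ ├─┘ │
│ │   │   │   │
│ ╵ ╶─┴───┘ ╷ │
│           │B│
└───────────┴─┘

Manhattan distance: |6 - 0| + |6 - 0| = 12
Actual path length: 12
Extra steps: 12 - 12 = 0

Solution:

┌─────────────┐
│A → → → → ↓  │
│ ┌───┐ ╶─┐ ╷ │
│ │   │   │↓│ │
├─┘ ╷ ├─╴ │ │ │
│   │ │   │↓│ │
│ ┌─┤ └───┤ └─┤
│ │ │     │↳ ↓│
│ │ ├───┐ │ ╷ │
│ │ │   │ │ │↓│
├─┤ ╵ ╷ ╵ ├─┘ │
│ │   │   │  ↓│
│ ╵ ╶─┴───┘ ╷ │
│           │B│
└───────────┴─┘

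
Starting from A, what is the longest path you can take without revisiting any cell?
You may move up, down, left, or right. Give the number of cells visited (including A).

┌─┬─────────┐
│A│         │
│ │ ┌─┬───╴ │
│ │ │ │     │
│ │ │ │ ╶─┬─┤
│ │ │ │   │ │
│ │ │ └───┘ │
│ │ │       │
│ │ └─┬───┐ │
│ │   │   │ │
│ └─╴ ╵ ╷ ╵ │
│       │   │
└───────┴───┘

Finding longest simple path using DFS:
Start: (0, 0)
Longest path visits 23 cells
Path: A → down → down → down → down → down → right → right → up → left → up → up → up → up → right → right → right → right → down → left → left → down → right

Solution:

┌─┬─────────┐
│A│↱ → → → ↓│
│ │ ┌─┬───╴ │
│↓│↑│ │↓ ← ↲│
│ │ │ │ ╶─┬─┤
│↓│↑│ │↳ B│ │
│ │ │ └───┘ │
│↓│↑│       │
│ │ └─┬───┐ │
│↓│↑ ↰│   │ │
│ └─╴ ╵ ╷ ╵ │
│↳ → ↑  │   │
└───────┴───┘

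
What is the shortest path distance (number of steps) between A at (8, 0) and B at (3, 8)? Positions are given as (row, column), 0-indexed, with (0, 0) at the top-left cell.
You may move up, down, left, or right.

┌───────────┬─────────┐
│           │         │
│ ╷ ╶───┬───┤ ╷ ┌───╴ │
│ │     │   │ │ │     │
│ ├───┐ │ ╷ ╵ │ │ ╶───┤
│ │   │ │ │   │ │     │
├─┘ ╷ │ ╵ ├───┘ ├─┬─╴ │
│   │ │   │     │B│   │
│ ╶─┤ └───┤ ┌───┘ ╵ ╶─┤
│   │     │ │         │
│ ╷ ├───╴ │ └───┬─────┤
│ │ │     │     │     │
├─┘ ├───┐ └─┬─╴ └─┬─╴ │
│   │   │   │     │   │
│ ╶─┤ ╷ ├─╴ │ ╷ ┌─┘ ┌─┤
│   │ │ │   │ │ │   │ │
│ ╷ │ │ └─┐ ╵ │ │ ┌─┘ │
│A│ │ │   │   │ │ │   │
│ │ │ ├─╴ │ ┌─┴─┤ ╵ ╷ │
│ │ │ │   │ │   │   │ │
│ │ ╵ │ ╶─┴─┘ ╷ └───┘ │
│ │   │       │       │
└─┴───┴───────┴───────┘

Finding path from (8, 0) to (3, 8):
Path: (8,0) → (7,0) → (6,0) → (6,1) → (5,1) → (4,1) → (4,0) → (3,0) → (3,1) → (2,1) → (2,2) → (3,2) → (4,2) → (4,3) → (4,4) → (5,4) → (6,4) → (6,5) → (7,5) → (8,5) → (8,6) → (7,6) → (6,6) → (6,7) → (5,7) → (5,6) → (5,5) → (4,5) → (3,5) → (3,6) → (3,7) → (2,7) → (1,7) → (0,7) → (0,8) → (0,9) → (0,10) → (1,10) → (1,9) → (1,8) → (2,8) → (2,9) → (2,10) → (3,10) → (3,9) → (4,9) → (4,8) → (3,8)
Distance: 47 steps

Solution:

┌───────────┬─────────┐
│           │  ↱ → → ↓│
│ ╷ ╶───┬───┤ ╷ ┌───╴ │
│ │     │   │ │↑│↓ ← ↲│
│ ├───┐ │ ╷ ╵ │ │ ╶───┤
│ │↱ ↓│ │ │   │↑│↳ → ↓│
├─┘ ╷ │ ╵ ├───┘ ├─┬─╴ │
│↱ ↑│↓│   │↱ → ↑│B│↓ ↲│
│ ╶─┤ └───┤ ┌───┘ ╵ ╶─┤
│↑ ↰│↳ → ↓│↑│    ↑ ↲  │
│ ╷ ├───╴ │ └───┬─────┤
│ │↑│    ↓│↑ ← ↰│     │
├─┘ ├───┐ └─┬─╴ └─┬─╴ │
│↱ ↑│   │↳ ↓│↱ ↑  │   │
│ ╶─┤ ╷ ├─╴ │ ╷ ┌─┘ ┌─┤
│↑  │ │ │  ↓│↑│ │   │ │
│ ╷ │ │ └─┐ ╵ │ │ ┌─┘ │
│A│ │ │   │↳ ↑│ │ │   │
│ │ │ ├─╴ │ ┌─┴─┤ ╵ ╷ │
│ │ │ │   │ │   │   │ │
│ │ ╵ │ ╶─┴─┘ ╷ └───┘ │
│ │   │       │       │
└─┴───┴───────┴───────┘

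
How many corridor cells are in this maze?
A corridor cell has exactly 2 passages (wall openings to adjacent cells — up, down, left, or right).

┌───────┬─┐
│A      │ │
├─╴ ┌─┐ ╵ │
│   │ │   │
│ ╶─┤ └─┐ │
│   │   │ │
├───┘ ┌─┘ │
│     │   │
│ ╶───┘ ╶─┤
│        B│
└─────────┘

Counting cells with exactly 2 passages:
Total corridor cells: 15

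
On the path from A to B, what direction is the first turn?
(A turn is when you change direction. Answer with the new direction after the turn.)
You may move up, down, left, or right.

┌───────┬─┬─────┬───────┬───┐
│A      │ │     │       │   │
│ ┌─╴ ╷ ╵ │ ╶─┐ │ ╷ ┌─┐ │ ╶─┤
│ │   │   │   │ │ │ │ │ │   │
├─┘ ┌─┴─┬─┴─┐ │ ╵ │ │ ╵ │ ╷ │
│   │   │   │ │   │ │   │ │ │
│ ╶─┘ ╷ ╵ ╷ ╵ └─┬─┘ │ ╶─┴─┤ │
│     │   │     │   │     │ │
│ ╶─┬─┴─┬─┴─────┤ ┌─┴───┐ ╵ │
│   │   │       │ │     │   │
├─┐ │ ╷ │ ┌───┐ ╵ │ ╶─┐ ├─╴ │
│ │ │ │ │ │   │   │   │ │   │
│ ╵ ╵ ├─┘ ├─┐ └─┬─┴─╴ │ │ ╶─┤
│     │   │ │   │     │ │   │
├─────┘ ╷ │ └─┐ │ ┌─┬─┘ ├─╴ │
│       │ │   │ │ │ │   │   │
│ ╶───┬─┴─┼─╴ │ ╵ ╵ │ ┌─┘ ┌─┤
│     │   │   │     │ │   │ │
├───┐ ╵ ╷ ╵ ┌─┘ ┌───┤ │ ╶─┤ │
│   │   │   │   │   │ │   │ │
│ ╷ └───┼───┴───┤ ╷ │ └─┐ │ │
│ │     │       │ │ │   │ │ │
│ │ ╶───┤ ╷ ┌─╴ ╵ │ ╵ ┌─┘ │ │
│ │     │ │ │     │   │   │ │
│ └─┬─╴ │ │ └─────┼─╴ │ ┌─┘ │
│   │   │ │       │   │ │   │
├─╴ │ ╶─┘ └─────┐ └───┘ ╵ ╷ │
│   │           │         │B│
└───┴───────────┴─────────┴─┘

Directions: right, right, down, left, down, left, down, right, right, up, right, down, right, up, right, down, right, up, up, left, up, right, right, down, down, right, up, up, right, right, right, down, down, left, down, right, right, down, right, down, left, down, right, down, left, down, left, down, right, down, down, left, down, down, right, up, right, down
First turn direction: down

Solution:

┌───────┬─┬─────┬───────┬───┐
│A → ↓  │ │↱ → ↓│↱ → → ↓│   │
│ ┌─╴ ╷ ╵ │ ╶─┐ │ ╷ ┌─┐ │ ╶─┤
│ │↓ ↲│   │↑ ↰│↓│↑│ │ │↓│   │
├─┘ ┌─┴─┬─┴─┐ │ ╵ │ │ ╵ │ ╷ │
│↓ ↲│↱ ↓│↱ ↓│↑│↳ ↑│ │↓ ↲│ │ │
│ ╶─┘ ╷ ╵ ╷ ╵ └─┬─┘ │ ╶─┴─┤ │
│↳ → ↑│↳ ↑│↳ ↑  │   │↳ → ↓│ │
│ ╶─┬─┴─┬─┴─────┤ ┌─┴───┐ ╵ │
│   │   │       │ │     │↳ ↓│
├─┐ │ ╷ │ ┌───┐ ╵ │ ╶─┐ ├─╴ │
│ │ │ │ │ │   │   │   │ │↓ ↲│
│ ╵ ╵ ├─┘ ├─┐ └─┬─┴─╴ │ │ ╶─┤
│     │   │ │   │     │ │↳ ↓│
├─────┘ ╷ │ └─┐ │ ┌─┬─┘ ├─╴ │
│       │ │   │ │ │ │   │↓ ↲│
│ ╶───┬─┴─┼─╴ │ ╵ ╵ │ ┌─┘ ┌─┤
│     │   │   │     │ │↓ ↲│ │
├───┐ ╵ ╷ ╵ ┌─┘ ┌───┤ │ ╶─┤ │
│   │   │   │   │   │ │↳ ↓│ │
│ ╷ └───┼───┴───┤ ╷ │ └─┐ │ │
│ │     │       │ │ │   │↓│ │
│ │ ╶───┤ ╷ ┌─╴ ╵ │ ╵ ┌─┘ │ │
│ │     │ │ │     │   │↓ ↲│ │
│ └─┬─╴ │ │ └─────┼─╴ │ ┌─┘ │
│   │   │ │       │   │↓│↱ ↓│
├─╴ │ ╶─┘ └─────┐ └───┘ ╵ ╷ │
│   │           │      ↳ ↑│B│
└───┴───────────┴─────────┴─┘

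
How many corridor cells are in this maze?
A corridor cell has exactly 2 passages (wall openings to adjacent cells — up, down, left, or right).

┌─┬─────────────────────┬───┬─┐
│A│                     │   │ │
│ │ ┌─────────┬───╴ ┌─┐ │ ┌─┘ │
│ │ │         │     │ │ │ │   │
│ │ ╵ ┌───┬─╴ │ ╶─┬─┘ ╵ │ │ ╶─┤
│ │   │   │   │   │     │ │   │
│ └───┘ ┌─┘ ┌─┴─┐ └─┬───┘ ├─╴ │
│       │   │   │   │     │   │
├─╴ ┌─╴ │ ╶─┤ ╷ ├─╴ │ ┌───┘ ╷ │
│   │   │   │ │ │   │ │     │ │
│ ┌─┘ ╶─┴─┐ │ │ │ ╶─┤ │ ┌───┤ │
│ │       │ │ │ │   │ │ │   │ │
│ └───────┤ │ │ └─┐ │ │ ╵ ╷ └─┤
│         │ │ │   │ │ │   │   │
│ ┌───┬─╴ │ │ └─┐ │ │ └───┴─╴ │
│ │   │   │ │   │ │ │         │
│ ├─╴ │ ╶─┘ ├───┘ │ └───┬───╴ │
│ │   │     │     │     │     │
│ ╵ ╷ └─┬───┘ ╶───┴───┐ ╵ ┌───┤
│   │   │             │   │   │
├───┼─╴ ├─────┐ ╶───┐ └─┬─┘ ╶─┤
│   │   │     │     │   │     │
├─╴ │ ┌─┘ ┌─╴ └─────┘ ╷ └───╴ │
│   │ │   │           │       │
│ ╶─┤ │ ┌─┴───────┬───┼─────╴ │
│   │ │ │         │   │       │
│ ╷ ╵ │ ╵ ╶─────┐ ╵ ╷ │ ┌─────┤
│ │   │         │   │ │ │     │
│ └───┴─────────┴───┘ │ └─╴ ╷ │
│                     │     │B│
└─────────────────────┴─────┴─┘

Counting cells with exactly 2 passages:
Total corridor cells: 187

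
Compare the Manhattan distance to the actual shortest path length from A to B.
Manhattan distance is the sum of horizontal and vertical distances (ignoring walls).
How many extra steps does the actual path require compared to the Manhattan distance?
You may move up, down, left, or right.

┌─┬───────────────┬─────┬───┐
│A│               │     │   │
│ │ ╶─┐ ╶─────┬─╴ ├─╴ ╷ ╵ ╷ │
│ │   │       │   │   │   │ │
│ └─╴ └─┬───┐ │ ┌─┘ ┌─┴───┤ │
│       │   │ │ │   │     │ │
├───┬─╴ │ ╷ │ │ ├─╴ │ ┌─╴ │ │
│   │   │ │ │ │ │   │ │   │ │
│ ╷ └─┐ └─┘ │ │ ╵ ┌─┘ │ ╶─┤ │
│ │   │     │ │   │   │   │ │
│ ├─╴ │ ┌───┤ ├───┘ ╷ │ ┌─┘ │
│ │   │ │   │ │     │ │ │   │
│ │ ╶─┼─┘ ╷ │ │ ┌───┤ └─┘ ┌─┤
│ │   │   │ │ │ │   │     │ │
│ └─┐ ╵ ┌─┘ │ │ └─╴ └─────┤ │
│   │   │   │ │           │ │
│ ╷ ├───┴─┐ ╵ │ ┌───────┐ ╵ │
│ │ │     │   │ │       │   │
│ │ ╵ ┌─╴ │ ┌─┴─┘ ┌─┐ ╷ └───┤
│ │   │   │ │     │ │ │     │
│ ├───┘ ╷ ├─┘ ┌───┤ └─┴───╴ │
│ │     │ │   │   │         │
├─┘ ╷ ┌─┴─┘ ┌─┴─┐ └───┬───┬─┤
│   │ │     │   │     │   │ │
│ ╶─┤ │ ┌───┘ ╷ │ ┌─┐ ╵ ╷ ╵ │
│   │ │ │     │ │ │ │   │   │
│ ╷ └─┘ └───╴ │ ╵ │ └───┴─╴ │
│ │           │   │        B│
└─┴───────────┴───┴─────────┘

Manhattan distance: |13 - 0| + |13 - 0| = 26
Actual path length: 80
Extra steps: 80 - 26 = 54

Solution:

┌─┬───────────────┬─────┬───┐
│A│↱ → ↓          │     │   │
│ │ ╶─┐ ╶─────┬─╴ ├─╴ ╷ ╵ ╷ │
│↓│↑ ↰│↳ → → ↓│   │   │   │ │
│ └─╴ └─┬───┐ │ ┌─┘ ┌─┴───┤ │
│↳ → ↑  │   │↓│ │   │     │ │
├───┬─╴ │ ╷ │ │ ├─╴ │ ┌─╴ │ │
│↓ ↰│   │ │ │↓│ │   │ │   │ │
│ ╷ └─┐ └─┘ │ │ ╵ ┌─┘ │ ╶─┤ │
│↓│↑ ↰│     │↓│   │   │   │ │
│ ├─╴ │ ┌───┤ ├───┘ ╷ │ ┌─┘ │
│↓│↱ ↑│ │↓ ↰│↓│     │ │ │   │
│ │ ╶─┼─┘ ╷ │ │ ┌───┤ └─┘ ┌─┤
│↓│↑ ↰│↓ ↲│↑│↓│ │   │     │ │
│ └─┐ ╵ ┌─┘ │ │ └─╴ └─────┤ │
│↳ ↓│↑ ↲│  ↑│↓│           │ │
│ ╷ ├───┴─┐ ╵ │ ┌───────┐ ╵ │
│ │↓│↱ → ↓│↑ ↲│ │       │   │
│ │ ╵ ┌─╴ │ ┌─┴─┘ ┌─┐ ╷ └───┤
│ │↳ ↑│↓ ↲│ │     │ │ │     │
│ ├───┘ ╷ ├─┘ ┌───┤ └─┴───╴ │
│ │↓ ← ↲│ │   │   │         │
├─┘ ╷ ┌─┴─┘ ┌─┴─┐ └───┬───┬─┤
│↓ ↲│ │     │↱ ↓│↱ → ↓│↱ ↓│ │
│ ╶─┤ │ ┌───┘ ╷ │ ┌─┐ ╵ ╷ ╵ │
│↳ ↓│ │ │    ↑│↓│↑│ │↳ ↑│↳ ↓│
│ ╷ └─┘ └───╴ │ ╵ │ └───┴─╴ │
│ │↳ → → → → ↑│↳ ↑│        B│
└─┴───────────┴───┴─────────┘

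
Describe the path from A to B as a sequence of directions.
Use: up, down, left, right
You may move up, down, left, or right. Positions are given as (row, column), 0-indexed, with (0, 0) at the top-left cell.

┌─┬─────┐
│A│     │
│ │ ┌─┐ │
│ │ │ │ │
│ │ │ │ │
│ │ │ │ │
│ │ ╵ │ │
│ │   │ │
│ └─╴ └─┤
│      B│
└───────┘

Finding the path and converting it to directions:
Path through cells: (0,0) → (1,0) → (2,0) → (3,0) → (4,0) → (4,1) → (4,2) → (4,3)
Directions: down, down, down, down, right, right, right

Solution:

┌─┬─────┐
│A│     │
│ │ ┌─┐ │
│↓│ │ │ │
│ │ │ │ │
│↓│ │ │ │
│ │ ╵ │ │
│↓│   │ │
│ └─╴ └─┤
│↳ → → B│
└───────┘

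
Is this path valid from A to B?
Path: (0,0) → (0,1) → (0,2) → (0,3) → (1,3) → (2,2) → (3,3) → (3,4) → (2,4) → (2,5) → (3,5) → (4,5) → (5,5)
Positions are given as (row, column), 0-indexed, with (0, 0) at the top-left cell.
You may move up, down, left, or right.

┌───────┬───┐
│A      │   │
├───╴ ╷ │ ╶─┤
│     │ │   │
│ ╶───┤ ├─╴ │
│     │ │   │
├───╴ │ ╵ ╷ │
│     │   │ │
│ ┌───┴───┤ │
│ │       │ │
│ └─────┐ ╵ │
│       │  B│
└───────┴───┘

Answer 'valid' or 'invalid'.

Checking path validity:
Result: Invalid move at step 5: cannot move from (1, 3) to (2, 2).

invalid

Correct solution:

┌───────┬───┐
│A → → ↓│   │
├───╴ ╷ │ ╶─┤
│     │↓│   │
│ ╶───┤ ├─╴ │
│     │↓│↱ ↓│
├───╴ │ ╵ ╷ │
│     │↳ ↑│↓│
│ ┌───┴───┤ │
│ │       │↓│
│ └─────┐ ╵ │
│       │  B│
└───────┴───┘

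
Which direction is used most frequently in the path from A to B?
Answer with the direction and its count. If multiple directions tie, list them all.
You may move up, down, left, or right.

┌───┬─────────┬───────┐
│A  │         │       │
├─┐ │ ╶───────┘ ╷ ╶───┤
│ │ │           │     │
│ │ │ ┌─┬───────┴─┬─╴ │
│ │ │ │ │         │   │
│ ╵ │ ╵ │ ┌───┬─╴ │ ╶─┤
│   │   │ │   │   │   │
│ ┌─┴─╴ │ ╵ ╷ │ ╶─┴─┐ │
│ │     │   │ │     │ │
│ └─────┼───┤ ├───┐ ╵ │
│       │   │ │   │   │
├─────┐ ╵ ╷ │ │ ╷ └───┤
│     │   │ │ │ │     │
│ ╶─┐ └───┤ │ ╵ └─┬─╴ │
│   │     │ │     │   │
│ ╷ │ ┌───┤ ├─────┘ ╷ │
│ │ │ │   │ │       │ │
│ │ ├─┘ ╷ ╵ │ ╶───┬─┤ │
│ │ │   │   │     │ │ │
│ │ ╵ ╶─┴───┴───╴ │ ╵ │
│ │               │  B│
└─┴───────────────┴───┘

Directions: right, down, down, down, left, down, down, right, right, right, down, right, up, right, down, down, down, down, left, up, left, down, left, down, right, right, right, right, right, right, up, left, left, up, right, right, right, up, right, down, down, down
Counts: {'right': 16, 'down': 15, 'left': 6, 'up': 5}
Most common: right (16 times)

Solution:

┌───┬─────────┬───────┐
│A ↓│         │       │
├─┐ │ ╶───────┘ ╷ ╶───┤
│ │↓│           │     │
│ │ │ ┌─┬───────┴─┬─╴ │
│ │↓│ │ │         │   │
│ ╵ │ ╵ │ ┌───┬─╴ │ ╶─┤
│↓ ↲│   │ │   │   │   │
│ ┌─┴─╴ │ ╵ ╷ │ ╶─┴─┐ │
│↓│     │   │ │     │ │
│ └─────┼───┤ ├───┐ ╵ │
│↳ → → ↓│↱ ↓│ │   │   │
├─────┐ ╵ ╷ │ │ ╷ └───┤
│     │↳ ↑│↓│ │ │     │
│ ╶─┐ └───┤ │ ╵ └─┬─╴ │
│   │     │↓│     │↱ ↓│
│ ╷ │ ┌───┤ ├─────┘ ╷ │
│ │ │ │↓ ↰│↓│↱ → → ↑│↓│
│ │ ├─┘ ╷ ╵ │ ╶───┬─┤ │
│ │ │↓ ↲│↑ ↲│↑ ← ↰│ │↓│
│ │ ╵ ╶─┴───┴───╴ │ ╵ │
│ │  ↳ → → → → → ↑│  B│
└─┴───────────────┴───┘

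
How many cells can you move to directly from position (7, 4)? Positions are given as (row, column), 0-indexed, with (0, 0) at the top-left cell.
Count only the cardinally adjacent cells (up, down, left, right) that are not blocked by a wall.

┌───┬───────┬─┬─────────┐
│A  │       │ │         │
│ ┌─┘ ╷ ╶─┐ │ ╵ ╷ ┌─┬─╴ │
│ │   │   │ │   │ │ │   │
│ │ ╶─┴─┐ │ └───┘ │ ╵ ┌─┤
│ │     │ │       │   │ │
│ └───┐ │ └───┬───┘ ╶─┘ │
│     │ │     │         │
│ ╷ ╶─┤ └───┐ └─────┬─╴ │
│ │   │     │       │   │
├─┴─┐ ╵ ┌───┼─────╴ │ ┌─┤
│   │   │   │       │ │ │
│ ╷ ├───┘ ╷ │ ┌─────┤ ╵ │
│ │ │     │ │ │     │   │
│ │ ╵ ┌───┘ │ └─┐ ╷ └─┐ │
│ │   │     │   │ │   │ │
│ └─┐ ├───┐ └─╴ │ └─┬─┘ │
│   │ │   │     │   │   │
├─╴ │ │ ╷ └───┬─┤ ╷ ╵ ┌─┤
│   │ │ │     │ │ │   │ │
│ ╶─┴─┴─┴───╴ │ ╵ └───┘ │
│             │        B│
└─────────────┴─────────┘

Checking passable neighbors of (7, 4):
Neighbors: (7, 3), (7, 5)
Count: 2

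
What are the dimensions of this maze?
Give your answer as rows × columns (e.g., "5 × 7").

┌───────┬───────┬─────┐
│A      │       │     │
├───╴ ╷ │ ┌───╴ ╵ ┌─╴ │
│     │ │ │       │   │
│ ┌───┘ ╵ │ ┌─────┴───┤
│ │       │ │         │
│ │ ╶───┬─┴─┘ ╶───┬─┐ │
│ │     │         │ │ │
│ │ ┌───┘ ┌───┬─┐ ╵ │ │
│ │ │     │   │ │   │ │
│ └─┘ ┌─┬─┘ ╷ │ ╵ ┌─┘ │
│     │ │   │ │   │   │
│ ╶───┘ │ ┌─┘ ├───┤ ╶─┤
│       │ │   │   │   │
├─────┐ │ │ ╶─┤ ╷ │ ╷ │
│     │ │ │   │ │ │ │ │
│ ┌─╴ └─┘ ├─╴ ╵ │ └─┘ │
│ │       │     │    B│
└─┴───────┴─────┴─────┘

Counting the maze dimensions:
Rows (vertical): 9
Columns (horizontal): 11
Dimensions: 9 × 11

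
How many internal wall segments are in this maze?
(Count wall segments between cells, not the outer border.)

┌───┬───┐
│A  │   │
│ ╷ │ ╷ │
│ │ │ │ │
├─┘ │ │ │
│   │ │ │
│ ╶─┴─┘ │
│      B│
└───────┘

Counting internal wall segments:
Total internal walls: 9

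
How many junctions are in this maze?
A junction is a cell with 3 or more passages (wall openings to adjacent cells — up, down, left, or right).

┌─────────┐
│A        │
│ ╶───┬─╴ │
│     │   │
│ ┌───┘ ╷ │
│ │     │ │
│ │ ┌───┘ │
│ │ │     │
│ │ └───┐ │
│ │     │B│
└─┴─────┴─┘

Checking each cell for number of passages:

Junctions found (3+ passages):
  (1, 0): 3 passages
  (1, 4): 3 passages
  (3, 4): 3 passages
Total junctions: 3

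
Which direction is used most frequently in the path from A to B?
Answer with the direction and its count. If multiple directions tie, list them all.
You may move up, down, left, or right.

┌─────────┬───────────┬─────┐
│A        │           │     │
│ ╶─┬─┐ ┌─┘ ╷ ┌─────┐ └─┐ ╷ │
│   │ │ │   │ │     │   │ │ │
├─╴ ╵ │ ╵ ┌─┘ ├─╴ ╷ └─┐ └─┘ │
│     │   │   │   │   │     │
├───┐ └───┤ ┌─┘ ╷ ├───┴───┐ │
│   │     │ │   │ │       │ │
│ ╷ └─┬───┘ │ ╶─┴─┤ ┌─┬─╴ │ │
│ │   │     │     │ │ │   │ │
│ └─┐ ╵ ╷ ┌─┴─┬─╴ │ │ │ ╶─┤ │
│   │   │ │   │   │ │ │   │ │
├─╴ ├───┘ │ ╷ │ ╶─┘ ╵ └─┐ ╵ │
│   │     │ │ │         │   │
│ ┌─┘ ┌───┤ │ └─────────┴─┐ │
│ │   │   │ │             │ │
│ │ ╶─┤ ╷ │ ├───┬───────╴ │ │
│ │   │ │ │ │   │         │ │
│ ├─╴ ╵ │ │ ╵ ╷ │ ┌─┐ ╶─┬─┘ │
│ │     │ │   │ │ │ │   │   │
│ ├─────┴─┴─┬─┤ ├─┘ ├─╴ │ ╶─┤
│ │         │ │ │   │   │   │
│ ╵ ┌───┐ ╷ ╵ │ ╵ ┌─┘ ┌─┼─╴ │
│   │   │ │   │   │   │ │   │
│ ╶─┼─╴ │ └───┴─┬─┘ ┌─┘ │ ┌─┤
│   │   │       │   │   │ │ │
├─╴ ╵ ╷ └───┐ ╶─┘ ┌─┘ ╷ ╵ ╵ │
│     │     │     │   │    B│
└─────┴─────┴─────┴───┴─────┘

Directions: right, right, right, down, down, right, up, right, up, right, right, right, right, right, down, right, down, right, right, down, down, down, down, down, down, down, left, down, right, down, left, down, down, right
Counts: {'right': 15, 'down': 15, 'up': 2, 'left': 2}
Most common: down and right (tied at 15 times each)

Solution:

┌─────────┬───────────┬─────┐
│A → → ↓  │↱ → → → → ↓│     │
│ ╶─┬─┐ ┌─┘ ╷ ┌─────┐ └─┐ ╷ │
│   │ │↓│↱ ↑│ │     │↳ ↓│ │ │
├─╴ ╵ │ ╵ ┌─┘ ├─╴ ╷ └─┐ └─┘ │
│     │↳ ↑│   │   │   │↳ → ↓│
├───┐ └───┤ ┌─┘ ╷ ├───┴───┐ │
│   │     │ │   │ │       │↓│
│ ╷ └─┬───┘ │ ╶─┴─┤ ┌─┬─╴ │ │
│ │   │     │     │ │ │   │↓│
│ └─┐ ╵ ╷ ┌─┴─┬─╴ │ │ │ ╶─┤ │
│   │   │ │   │   │ │ │   │↓│
├─╴ ├───┘ │ ╷ │ ╶─┘ ╵ └─┐ ╵ │
│   │     │ │ │         │  ↓│
│ ┌─┘ ┌───┤ │ └─────────┴─┐ │
│ │   │   │ │             │↓│
│ │ ╶─┤ ╷ │ ├───┬───────╴ │ │
│ │   │ │ │ │   │         │↓│
│ ├─╴ ╵ │ │ ╵ ╷ │ ┌─┐ ╶─┬─┘ │
│ │     │ │   │ │ │ │   │↓ ↲│
│ ├─────┴─┴─┬─┤ ├─┘ ├─╴ │ ╶─┤
│ │         │ │ │   │   │↳ ↓│
│ ╵ ┌───┐ ╷ ╵ │ ╵ ┌─┘ ┌─┼─╴ │
│   │   │ │   │   │   │ │↓ ↲│
│ ╶─┼─╴ │ └───┴─┬─┘ ┌─┘ │ ┌─┤
│   │   │       │   │   │↓│ │
├─╴ ╵ ╷ └───┐ ╶─┘ ┌─┘ ╷ ╵ ╵ │
│     │     │     │   │  ↳ B│
└─────┴─────┴─────┴───┴─────┘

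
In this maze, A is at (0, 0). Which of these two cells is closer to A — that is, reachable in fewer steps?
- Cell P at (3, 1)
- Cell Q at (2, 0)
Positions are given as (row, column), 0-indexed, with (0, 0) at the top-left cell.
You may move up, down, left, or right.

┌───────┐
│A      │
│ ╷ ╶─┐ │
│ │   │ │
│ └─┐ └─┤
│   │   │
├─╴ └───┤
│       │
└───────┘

Shortest path A → P at (3, 1): 4 steps
Shortest path A → Q at (2, 0): 2 steps

Q is closer (2 steps vs 4 steps).

Path to P:

┌───────┐
│A      │
│ ╷ ╶─┐ │
│↓│   │ │
│ └─┐ └─┤
│↳ ↓│   │
├─╴ └───┤
│  P    │
└───────┘

Path to Q:

┌───────┐
│A      │
│ ╷ ╶─┐ │
│↓│   │ │
│ └─┐ └─┤
│Q  │   │
├─╴ └───┤
│       │
└───────┘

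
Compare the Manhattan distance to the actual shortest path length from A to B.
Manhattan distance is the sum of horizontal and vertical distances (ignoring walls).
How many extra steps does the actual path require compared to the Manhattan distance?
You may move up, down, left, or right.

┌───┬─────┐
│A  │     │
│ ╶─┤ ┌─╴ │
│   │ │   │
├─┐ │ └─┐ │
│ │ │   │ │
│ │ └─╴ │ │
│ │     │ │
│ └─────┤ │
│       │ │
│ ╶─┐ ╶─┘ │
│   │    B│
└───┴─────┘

Manhattan distance: |5 - 0| + |4 - 0| = 9
Actual path length: 17
Extra steps: 17 - 9 = 8

Solution:

┌───┬─────┐
│A  │↱ → ↓│
│ ╶─┤ ┌─╴ │
│↳ ↓│↑│  ↓│
├─┐ │ └─┐ │
│ │↓│↑ ↰│↓│
│ │ └─╴ │ │
│ │↳ → ↑│↓│
│ └─────┤ │
│       │↓│
│ ╶─┐ ╶─┘ │
│   │    B│
└───┴─────┘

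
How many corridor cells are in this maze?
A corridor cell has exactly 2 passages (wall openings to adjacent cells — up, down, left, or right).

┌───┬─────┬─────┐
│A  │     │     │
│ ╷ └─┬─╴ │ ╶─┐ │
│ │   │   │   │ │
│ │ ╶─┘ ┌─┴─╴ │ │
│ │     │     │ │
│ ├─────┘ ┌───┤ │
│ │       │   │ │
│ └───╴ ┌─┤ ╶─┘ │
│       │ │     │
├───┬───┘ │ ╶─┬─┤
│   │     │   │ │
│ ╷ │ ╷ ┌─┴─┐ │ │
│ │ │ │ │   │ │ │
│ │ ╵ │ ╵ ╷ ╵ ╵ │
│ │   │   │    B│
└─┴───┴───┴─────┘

Counting cells with exactly 2 passages:
Total corridor cells: 52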